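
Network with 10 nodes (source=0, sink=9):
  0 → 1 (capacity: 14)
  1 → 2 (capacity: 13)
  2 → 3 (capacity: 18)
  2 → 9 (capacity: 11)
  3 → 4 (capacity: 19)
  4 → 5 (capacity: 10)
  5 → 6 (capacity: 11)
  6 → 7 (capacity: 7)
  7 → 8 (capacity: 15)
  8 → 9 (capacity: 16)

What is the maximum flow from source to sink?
Maximum flow = 13

Max flow: 13

Flow assignment:
  0 → 1: 13/14
  1 → 2: 13/13
  2 → 3: 2/18
  2 → 9: 11/11
  3 → 4: 2/19
  4 → 5: 2/10
  5 → 6: 2/11
  6 → 7: 2/7
  7 → 8: 2/15
  8 → 9: 2/16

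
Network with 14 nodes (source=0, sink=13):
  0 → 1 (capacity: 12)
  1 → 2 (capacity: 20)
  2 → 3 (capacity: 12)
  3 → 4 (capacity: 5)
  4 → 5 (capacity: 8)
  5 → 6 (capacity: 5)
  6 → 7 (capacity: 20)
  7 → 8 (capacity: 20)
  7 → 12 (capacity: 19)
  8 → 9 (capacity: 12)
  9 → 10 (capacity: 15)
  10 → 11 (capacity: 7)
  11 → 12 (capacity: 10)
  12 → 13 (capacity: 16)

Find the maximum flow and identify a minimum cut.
Max flow = 5, Min cut edges: (5,6)

Maximum flow: 5
Minimum cut: (5,6)
Partition: S = [0, 1, 2, 3, 4, 5], T = [6, 7, 8, 9, 10, 11, 12, 13]

Max-flow min-cut theorem verified: both equal 5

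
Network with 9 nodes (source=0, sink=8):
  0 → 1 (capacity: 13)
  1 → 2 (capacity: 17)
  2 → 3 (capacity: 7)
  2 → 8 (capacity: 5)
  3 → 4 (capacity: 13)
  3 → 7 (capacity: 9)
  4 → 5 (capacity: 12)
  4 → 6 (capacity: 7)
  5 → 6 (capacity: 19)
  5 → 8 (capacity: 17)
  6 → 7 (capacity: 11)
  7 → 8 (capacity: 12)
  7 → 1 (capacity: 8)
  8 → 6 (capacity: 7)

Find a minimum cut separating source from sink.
Min cut value = 12, edges: (2,3), (2,8)

Min cut value: 12
Partition: S = [0, 1, 2], T = [3, 4, 5, 6, 7, 8]
Cut edges: (2,3), (2,8)

By max-flow min-cut theorem, max flow = min cut = 12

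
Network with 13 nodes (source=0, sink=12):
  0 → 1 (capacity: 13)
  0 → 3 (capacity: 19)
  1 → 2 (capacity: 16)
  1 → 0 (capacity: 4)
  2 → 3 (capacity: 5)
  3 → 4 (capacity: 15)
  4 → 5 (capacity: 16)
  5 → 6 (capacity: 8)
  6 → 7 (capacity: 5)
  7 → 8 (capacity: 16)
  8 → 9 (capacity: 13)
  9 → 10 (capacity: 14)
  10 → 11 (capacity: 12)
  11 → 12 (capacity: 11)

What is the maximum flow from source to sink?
Maximum flow = 5

Max flow: 5

Flow assignment:
  0 → 1: 5/13
  1 → 2: 5/16
  2 → 3: 5/5
  3 → 4: 5/15
  4 → 5: 5/16
  5 → 6: 5/8
  6 → 7: 5/5
  7 → 8: 5/16
  8 → 9: 5/13
  9 → 10: 5/14
  10 → 11: 5/12
  11 → 12: 5/11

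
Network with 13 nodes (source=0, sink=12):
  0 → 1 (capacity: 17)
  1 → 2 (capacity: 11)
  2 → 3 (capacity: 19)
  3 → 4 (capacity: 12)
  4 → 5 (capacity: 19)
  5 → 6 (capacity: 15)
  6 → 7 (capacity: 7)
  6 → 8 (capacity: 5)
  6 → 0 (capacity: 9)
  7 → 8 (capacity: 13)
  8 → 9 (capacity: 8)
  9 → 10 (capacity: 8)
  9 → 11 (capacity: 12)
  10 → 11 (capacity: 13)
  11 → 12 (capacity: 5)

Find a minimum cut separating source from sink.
Min cut value = 5, edges: (11,12)

Min cut value: 5
Partition: S = [0, 1, 2, 3, 4, 5, 6, 7, 8, 9, 10, 11], T = [12]
Cut edges: (11,12)

By max-flow min-cut theorem, max flow = min cut = 5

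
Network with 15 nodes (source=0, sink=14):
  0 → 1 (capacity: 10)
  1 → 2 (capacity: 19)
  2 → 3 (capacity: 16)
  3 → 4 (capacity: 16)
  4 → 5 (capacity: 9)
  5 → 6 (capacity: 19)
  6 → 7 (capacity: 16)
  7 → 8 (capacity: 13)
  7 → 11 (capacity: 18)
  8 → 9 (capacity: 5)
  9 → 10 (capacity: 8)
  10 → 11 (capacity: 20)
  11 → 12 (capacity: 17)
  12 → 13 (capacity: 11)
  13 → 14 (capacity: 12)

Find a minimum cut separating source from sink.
Min cut value = 9, edges: (4,5)

Min cut value: 9
Partition: S = [0, 1, 2, 3, 4], T = [5, 6, 7, 8, 9, 10, 11, 12, 13, 14]
Cut edges: (4,5)

By max-flow min-cut theorem, max flow = min cut = 9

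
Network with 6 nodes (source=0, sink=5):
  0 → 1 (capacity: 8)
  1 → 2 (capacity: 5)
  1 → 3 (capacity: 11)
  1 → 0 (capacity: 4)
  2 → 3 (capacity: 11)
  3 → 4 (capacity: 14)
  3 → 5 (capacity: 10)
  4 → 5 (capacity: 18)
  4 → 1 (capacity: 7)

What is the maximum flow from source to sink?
Maximum flow = 8

Max flow: 8

Flow assignment:
  0 → 1: 8/8
  1 → 3: 8/11
  3 → 5: 8/10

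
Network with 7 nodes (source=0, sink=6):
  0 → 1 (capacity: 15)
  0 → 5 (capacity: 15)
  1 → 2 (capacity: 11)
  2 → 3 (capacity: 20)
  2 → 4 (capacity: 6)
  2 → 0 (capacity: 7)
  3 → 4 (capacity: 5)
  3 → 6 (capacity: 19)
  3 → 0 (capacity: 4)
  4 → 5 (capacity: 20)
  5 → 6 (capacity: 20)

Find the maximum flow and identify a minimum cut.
Max flow = 26, Min cut edges: (0,5), (1,2)

Maximum flow: 26
Minimum cut: (0,5), (1,2)
Partition: S = [0, 1], T = [2, 3, 4, 5, 6]

Max-flow min-cut theorem verified: both equal 26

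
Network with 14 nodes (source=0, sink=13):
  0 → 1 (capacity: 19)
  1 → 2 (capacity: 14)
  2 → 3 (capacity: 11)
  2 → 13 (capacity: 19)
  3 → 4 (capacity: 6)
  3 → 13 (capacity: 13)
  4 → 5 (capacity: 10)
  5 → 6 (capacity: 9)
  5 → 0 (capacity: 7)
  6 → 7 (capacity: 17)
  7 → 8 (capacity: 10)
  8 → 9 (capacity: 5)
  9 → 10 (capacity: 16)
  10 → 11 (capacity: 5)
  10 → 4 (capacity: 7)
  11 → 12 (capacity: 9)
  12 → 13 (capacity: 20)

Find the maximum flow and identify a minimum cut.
Max flow = 14, Min cut edges: (1,2)

Maximum flow: 14
Minimum cut: (1,2)
Partition: S = [0, 1], T = [2, 3, 4, 5, 6, 7, 8, 9, 10, 11, 12, 13]

Max-flow min-cut theorem verified: both equal 14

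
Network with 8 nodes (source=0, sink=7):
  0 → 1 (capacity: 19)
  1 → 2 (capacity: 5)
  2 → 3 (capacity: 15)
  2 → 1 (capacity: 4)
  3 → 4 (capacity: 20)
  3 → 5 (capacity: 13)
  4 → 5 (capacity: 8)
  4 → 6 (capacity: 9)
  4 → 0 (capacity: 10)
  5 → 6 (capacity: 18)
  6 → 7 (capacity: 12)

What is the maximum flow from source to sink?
Maximum flow = 5

Max flow: 5

Flow assignment:
  0 → 1: 5/19
  1 → 2: 5/5
  2 → 3: 5/15
  3 → 4: 5/20
  4 → 6: 5/9
  6 → 7: 5/12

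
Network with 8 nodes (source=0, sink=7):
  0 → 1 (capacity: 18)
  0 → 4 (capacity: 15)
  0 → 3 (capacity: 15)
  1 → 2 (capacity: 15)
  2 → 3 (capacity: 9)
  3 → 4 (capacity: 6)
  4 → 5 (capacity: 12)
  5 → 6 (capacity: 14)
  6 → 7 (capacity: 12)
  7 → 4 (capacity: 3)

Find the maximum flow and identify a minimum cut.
Max flow = 12, Min cut edges: (6,7)

Maximum flow: 12
Minimum cut: (6,7)
Partition: S = [0, 1, 2, 3, 4, 5, 6], T = [7]

Max-flow min-cut theorem verified: both equal 12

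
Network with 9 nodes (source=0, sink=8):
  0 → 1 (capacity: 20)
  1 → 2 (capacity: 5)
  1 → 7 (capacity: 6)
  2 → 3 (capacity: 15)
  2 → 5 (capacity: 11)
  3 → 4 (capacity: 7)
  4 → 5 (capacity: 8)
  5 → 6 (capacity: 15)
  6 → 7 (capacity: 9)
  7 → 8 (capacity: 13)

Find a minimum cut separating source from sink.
Min cut value = 11, edges: (1,2), (1,7)

Min cut value: 11
Partition: S = [0, 1], T = [2, 3, 4, 5, 6, 7, 8]
Cut edges: (1,2), (1,7)

By max-flow min-cut theorem, max flow = min cut = 11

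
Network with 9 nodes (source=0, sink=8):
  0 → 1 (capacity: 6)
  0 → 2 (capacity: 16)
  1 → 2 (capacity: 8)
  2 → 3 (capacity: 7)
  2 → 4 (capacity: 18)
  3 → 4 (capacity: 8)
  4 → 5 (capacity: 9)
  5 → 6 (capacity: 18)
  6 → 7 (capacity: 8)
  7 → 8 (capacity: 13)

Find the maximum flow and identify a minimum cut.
Max flow = 8, Min cut edges: (6,7)

Maximum flow: 8
Minimum cut: (6,7)
Partition: S = [0, 1, 2, 3, 4, 5, 6], T = [7, 8]

Max-flow min-cut theorem verified: both equal 8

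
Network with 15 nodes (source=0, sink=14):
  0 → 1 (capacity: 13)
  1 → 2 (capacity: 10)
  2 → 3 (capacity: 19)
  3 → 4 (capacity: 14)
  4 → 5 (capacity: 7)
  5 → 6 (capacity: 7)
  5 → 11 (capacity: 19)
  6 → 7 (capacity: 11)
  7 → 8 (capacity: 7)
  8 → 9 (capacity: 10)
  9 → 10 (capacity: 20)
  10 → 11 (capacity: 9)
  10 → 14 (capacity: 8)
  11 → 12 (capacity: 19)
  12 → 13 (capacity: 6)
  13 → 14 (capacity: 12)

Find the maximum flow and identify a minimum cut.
Max flow = 7, Min cut edges: (4,5)

Maximum flow: 7
Minimum cut: (4,5)
Partition: S = [0, 1, 2, 3, 4], T = [5, 6, 7, 8, 9, 10, 11, 12, 13, 14]

Max-flow min-cut theorem verified: both equal 7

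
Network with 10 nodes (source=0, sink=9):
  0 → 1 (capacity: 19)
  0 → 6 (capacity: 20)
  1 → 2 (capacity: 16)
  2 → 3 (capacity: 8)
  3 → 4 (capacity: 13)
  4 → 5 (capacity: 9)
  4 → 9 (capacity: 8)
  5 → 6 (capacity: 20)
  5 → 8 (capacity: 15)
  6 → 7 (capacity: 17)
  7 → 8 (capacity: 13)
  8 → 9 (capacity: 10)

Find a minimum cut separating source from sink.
Min cut value = 18, edges: (4,9), (8,9)

Min cut value: 18
Partition: S = [0, 1, 2, 3, 4, 5, 6, 7, 8], T = [9]
Cut edges: (4,9), (8,9)

By max-flow min-cut theorem, max flow = min cut = 18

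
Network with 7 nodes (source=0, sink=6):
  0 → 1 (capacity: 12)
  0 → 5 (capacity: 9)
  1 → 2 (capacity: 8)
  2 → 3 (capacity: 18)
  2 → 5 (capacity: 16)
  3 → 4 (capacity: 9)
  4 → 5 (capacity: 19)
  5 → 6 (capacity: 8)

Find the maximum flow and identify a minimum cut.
Max flow = 8, Min cut edges: (5,6)

Maximum flow: 8
Minimum cut: (5,6)
Partition: S = [0, 1, 2, 3, 4, 5], T = [6]

Max-flow min-cut theorem verified: both equal 8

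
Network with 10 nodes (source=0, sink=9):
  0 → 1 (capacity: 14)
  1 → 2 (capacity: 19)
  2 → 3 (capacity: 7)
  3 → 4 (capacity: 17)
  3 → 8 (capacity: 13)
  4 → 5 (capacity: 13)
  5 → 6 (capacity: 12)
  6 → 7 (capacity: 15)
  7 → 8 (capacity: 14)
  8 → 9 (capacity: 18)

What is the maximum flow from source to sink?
Maximum flow = 7

Max flow: 7

Flow assignment:
  0 → 1: 7/14
  1 → 2: 7/19
  2 → 3: 7/7
  3 → 8: 7/13
  8 → 9: 7/18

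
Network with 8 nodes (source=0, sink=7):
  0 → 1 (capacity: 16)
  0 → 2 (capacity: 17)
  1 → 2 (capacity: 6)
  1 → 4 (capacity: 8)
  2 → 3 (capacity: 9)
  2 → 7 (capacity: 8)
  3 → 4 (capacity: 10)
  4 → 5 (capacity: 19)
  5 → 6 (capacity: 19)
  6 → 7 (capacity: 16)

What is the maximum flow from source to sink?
Maximum flow = 24

Max flow: 24

Flow assignment:
  0 → 1: 13/16
  0 → 2: 11/17
  1 → 2: 6/6
  1 → 4: 7/8
  2 → 3: 9/9
  2 → 7: 8/8
  3 → 4: 9/10
  4 → 5: 16/19
  5 → 6: 16/19
  6 → 7: 16/16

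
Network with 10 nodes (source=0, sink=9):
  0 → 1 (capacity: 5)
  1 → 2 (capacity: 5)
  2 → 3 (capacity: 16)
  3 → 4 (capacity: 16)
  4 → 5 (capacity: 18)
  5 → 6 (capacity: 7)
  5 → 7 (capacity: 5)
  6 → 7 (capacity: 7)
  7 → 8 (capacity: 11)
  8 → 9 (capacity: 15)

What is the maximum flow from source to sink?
Maximum flow = 5

Max flow: 5

Flow assignment:
  0 → 1: 5/5
  1 → 2: 5/5
  2 → 3: 5/16
  3 → 4: 5/16
  4 → 5: 5/18
  5 → 7: 5/5
  7 → 8: 5/11
  8 → 9: 5/15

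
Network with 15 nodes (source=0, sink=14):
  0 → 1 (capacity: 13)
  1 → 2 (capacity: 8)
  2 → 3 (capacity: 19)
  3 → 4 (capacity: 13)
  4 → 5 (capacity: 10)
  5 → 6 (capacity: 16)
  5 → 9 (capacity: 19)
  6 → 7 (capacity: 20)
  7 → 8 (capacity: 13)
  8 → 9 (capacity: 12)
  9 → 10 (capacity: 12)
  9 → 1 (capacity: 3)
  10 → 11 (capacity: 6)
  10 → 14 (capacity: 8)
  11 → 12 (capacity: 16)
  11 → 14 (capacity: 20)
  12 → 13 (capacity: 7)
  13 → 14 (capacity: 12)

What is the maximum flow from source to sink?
Maximum flow = 8

Max flow: 8

Flow assignment:
  0 → 1: 8/13
  1 → 2: 8/8
  2 → 3: 8/19
  3 → 4: 8/13
  4 → 5: 8/10
  5 → 9: 8/19
  9 → 10: 8/12
  10 → 14: 8/8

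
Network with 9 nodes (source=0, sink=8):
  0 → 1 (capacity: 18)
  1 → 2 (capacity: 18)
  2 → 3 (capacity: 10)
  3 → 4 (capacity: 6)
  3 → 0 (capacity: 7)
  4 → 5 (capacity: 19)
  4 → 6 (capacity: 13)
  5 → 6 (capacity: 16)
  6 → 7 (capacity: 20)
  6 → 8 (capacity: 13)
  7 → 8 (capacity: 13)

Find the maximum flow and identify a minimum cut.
Max flow = 6, Min cut edges: (3,4)

Maximum flow: 6
Minimum cut: (3,4)
Partition: S = [0, 1, 2, 3], T = [4, 5, 6, 7, 8]

Max-flow min-cut theorem verified: both equal 6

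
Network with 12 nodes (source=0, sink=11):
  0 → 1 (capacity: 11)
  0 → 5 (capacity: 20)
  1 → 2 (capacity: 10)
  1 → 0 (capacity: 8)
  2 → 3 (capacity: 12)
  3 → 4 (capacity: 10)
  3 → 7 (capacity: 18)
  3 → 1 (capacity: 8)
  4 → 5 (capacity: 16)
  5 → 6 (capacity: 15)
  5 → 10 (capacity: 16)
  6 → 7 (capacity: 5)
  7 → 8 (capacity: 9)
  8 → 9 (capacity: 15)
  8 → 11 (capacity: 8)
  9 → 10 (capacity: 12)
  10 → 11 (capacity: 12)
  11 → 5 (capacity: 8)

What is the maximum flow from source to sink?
Maximum flow = 20

Max flow: 20

Flow assignment:
  0 → 1: 10/11
  0 → 5: 10/20
  1 → 2: 10/10
  2 → 3: 10/12
  3 → 4: 1/10
  3 → 7: 9/18
  4 → 5: 1/16
  5 → 10: 11/16
  7 → 8: 9/9
  8 → 9: 1/15
  8 → 11: 8/8
  9 → 10: 1/12
  10 → 11: 12/12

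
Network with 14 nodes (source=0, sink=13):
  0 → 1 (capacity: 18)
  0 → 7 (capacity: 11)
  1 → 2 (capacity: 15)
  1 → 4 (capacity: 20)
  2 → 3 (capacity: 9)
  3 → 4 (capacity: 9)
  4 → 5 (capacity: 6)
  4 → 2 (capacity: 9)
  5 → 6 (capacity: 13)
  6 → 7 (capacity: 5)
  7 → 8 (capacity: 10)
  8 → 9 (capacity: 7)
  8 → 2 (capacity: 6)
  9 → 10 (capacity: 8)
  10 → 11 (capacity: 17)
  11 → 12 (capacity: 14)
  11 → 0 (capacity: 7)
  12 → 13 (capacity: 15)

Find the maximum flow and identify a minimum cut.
Max flow = 7, Min cut edges: (8,9)

Maximum flow: 7
Minimum cut: (8,9)
Partition: S = [0, 1, 2, 3, 4, 5, 6, 7, 8], T = [9, 10, 11, 12, 13]

Max-flow min-cut theorem verified: both equal 7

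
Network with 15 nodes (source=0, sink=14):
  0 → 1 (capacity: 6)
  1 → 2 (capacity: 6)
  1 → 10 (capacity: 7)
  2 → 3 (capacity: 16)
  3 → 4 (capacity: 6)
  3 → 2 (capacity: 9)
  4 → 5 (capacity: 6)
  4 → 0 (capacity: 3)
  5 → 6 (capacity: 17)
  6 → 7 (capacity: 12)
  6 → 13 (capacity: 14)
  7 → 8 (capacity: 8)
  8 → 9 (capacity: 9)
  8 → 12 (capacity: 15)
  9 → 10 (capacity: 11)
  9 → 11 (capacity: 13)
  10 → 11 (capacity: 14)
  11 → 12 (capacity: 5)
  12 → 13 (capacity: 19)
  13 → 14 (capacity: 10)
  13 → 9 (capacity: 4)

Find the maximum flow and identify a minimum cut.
Max flow = 6, Min cut edges: (0,1)

Maximum flow: 6
Minimum cut: (0,1)
Partition: S = [0], T = [1, 2, 3, 4, 5, 6, 7, 8, 9, 10, 11, 12, 13, 14]

Max-flow min-cut theorem verified: both equal 6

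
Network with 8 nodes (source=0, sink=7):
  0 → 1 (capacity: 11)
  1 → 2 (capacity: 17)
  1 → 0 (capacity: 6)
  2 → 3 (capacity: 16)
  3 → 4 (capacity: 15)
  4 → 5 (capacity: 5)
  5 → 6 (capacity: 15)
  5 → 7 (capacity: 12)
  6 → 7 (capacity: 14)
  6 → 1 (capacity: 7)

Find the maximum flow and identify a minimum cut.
Max flow = 5, Min cut edges: (4,5)

Maximum flow: 5
Minimum cut: (4,5)
Partition: S = [0, 1, 2, 3, 4], T = [5, 6, 7]

Max-flow min-cut theorem verified: both equal 5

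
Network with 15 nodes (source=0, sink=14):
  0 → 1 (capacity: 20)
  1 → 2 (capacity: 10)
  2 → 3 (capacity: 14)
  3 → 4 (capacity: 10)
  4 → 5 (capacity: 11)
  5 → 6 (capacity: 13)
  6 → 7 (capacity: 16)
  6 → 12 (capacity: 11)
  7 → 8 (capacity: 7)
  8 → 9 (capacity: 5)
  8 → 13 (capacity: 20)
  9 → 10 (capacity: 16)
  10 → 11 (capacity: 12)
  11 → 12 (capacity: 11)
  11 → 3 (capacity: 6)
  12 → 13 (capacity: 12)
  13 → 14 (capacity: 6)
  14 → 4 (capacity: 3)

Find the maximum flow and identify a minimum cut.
Max flow = 6, Min cut edges: (13,14)

Maximum flow: 6
Minimum cut: (13,14)
Partition: S = [0, 1, 2, 3, 4, 5, 6, 7, 8, 9, 10, 11, 12, 13], T = [14]

Max-flow min-cut theorem verified: both equal 6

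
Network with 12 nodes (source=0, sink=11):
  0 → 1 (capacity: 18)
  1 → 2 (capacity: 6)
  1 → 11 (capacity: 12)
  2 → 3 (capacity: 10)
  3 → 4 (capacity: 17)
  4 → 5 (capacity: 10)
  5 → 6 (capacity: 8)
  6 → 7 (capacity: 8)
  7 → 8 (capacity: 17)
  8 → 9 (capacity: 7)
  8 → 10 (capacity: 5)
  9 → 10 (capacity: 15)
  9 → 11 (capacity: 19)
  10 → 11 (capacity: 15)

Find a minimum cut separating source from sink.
Min cut value = 18, edges: (1,2), (1,11)

Min cut value: 18
Partition: S = [0, 1], T = [2, 3, 4, 5, 6, 7, 8, 9, 10, 11]
Cut edges: (1,2), (1,11)

By max-flow min-cut theorem, max flow = min cut = 18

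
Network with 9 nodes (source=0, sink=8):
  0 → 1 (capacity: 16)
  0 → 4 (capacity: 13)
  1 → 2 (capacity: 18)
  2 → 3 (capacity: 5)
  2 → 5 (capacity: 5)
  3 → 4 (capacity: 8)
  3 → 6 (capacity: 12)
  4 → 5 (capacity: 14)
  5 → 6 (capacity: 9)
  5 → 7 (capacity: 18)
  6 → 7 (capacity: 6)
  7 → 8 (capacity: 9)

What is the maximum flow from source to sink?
Maximum flow = 9

Max flow: 9

Flow assignment:
  0 → 1: 9/16
  1 → 2: 9/18
  2 → 3: 5/5
  2 → 5: 4/5
  3 → 6: 5/12
  5 → 7: 4/18
  6 → 7: 5/6
  7 → 8: 9/9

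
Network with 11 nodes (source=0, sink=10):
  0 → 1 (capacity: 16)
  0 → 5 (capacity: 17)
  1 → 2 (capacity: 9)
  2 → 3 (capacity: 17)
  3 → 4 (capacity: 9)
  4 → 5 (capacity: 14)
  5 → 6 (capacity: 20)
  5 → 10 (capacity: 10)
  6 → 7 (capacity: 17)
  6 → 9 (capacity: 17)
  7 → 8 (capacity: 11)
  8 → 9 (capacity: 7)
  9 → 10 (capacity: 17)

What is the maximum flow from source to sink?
Maximum flow = 26

Max flow: 26

Flow assignment:
  0 → 1: 9/16
  0 → 5: 17/17
  1 → 2: 9/9
  2 → 3: 9/17
  3 → 4: 9/9
  4 → 5: 9/14
  5 → 6: 16/20
  5 → 10: 10/10
  6 → 9: 16/17
  9 → 10: 16/17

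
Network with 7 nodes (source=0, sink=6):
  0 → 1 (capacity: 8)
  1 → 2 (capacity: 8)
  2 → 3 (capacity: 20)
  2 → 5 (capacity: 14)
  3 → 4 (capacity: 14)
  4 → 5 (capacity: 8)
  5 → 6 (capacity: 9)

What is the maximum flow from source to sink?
Maximum flow = 8

Max flow: 8

Flow assignment:
  0 → 1: 8/8
  1 → 2: 8/8
  2 → 5: 8/14
  5 → 6: 8/9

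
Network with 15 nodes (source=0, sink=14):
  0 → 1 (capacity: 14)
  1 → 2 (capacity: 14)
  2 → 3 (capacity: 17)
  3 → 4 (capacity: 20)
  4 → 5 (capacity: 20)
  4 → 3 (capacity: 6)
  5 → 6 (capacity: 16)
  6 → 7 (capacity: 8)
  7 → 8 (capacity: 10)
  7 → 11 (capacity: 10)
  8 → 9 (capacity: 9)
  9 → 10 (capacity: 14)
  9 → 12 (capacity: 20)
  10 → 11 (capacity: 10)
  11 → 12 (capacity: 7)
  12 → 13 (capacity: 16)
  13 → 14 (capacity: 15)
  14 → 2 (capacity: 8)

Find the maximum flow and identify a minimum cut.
Max flow = 8, Min cut edges: (6,7)

Maximum flow: 8
Minimum cut: (6,7)
Partition: S = [0, 1, 2, 3, 4, 5, 6], T = [7, 8, 9, 10, 11, 12, 13, 14]

Max-flow min-cut theorem verified: both equal 8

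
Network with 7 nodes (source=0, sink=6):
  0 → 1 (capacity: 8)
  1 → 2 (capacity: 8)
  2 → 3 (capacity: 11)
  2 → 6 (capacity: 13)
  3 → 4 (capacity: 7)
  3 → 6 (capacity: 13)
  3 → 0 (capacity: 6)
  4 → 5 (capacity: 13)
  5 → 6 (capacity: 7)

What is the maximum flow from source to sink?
Maximum flow = 8

Max flow: 8

Flow assignment:
  0 → 1: 8/8
  1 → 2: 8/8
  2 → 6: 8/13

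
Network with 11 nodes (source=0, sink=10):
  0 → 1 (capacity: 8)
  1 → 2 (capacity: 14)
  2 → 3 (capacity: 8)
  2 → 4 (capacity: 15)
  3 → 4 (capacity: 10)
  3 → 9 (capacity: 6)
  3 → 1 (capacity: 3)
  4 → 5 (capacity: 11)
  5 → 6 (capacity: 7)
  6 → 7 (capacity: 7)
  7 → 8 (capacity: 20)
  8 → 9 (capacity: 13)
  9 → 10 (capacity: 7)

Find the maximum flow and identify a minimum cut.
Max flow = 7, Min cut edges: (9,10)

Maximum flow: 7
Minimum cut: (9,10)
Partition: S = [0, 1, 2, 3, 4, 5, 6, 7, 8, 9], T = [10]

Max-flow min-cut theorem verified: both equal 7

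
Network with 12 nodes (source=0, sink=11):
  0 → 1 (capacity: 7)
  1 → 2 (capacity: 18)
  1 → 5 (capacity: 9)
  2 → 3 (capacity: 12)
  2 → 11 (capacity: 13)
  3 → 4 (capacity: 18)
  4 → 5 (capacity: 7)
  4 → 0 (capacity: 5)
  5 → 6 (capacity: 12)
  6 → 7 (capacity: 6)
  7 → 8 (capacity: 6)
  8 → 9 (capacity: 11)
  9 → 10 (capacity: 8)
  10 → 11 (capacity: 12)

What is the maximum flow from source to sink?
Maximum flow = 7

Max flow: 7

Flow assignment:
  0 → 1: 7/7
  1 → 2: 7/18
  2 → 11: 7/13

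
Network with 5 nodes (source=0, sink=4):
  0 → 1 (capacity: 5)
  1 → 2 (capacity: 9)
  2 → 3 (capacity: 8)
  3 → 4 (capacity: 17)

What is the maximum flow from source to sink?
Maximum flow = 5

Max flow: 5

Flow assignment:
  0 → 1: 5/5
  1 → 2: 5/9
  2 → 3: 5/8
  3 → 4: 5/17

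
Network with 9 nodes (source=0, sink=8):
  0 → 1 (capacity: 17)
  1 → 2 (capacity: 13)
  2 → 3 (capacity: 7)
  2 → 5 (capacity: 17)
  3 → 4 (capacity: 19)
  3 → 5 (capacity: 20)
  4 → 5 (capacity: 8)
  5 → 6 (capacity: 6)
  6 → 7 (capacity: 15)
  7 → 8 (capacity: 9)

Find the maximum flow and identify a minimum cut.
Max flow = 6, Min cut edges: (5,6)

Maximum flow: 6
Minimum cut: (5,6)
Partition: S = [0, 1, 2, 3, 4, 5], T = [6, 7, 8]

Max-flow min-cut theorem verified: both equal 6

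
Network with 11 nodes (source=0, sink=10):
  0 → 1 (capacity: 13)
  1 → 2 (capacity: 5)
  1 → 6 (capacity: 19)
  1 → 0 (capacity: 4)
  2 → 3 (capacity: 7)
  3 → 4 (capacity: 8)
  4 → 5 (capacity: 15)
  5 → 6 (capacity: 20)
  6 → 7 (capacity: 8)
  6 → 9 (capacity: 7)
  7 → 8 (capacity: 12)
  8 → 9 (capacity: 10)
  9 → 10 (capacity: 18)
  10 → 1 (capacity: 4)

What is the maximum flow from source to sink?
Maximum flow = 13

Max flow: 13

Flow assignment:
  0 → 1: 13/13
  1 → 6: 13/19
  6 → 7: 6/8
  6 → 9: 7/7
  7 → 8: 6/12
  8 → 9: 6/10
  9 → 10: 13/18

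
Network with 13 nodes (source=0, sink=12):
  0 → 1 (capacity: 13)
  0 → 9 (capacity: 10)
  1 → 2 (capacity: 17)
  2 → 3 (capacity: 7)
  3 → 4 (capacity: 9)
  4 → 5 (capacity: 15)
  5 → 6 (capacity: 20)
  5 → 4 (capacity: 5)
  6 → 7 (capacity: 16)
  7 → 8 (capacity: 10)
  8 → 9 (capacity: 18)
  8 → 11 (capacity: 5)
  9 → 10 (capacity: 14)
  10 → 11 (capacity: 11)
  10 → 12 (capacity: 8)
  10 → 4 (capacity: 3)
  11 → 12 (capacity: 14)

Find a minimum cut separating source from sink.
Min cut value = 17, edges: (0,9), (2,3)

Min cut value: 17
Partition: S = [0, 1, 2], T = [3, 4, 5, 6, 7, 8, 9, 10, 11, 12]
Cut edges: (0,9), (2,3)

By max-flow min-cut theorem, max flow = min cut = 17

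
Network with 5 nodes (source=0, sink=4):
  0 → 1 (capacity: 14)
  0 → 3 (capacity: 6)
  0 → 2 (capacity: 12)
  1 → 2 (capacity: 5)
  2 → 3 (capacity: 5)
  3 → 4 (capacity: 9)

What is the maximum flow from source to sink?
Maximum flow = 9

Max flow: 9

Flow assignment:
  0 → 1: 5/14
  0 → 3: 4/6
  1 → 2: 5/5
  2 → 3: 5/5
  3 → 4: 9/9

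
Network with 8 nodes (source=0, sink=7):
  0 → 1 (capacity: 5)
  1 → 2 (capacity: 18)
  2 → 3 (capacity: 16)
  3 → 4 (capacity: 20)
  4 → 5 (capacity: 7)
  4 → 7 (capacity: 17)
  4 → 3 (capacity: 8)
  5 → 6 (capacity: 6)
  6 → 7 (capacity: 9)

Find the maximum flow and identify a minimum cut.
Max flow = 5, Min cut edges: (0,1)

Maximum flow: 5
Minimum cut: (0,1)
Partition: S = [0], T = [1, 2, 3, 4, 5, 6, 7]

Max-flow min-cut theorem verified: both equal 5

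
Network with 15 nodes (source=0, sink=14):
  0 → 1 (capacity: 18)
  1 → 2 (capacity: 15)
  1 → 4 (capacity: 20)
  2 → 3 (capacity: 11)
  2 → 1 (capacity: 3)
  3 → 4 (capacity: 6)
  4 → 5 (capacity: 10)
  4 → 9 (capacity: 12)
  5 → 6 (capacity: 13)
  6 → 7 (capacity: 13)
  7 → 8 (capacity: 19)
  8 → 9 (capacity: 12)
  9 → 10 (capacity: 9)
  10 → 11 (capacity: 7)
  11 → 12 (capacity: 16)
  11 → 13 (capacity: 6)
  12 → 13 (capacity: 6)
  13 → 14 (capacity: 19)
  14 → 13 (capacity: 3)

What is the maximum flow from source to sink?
Maximum flow = 7

Max flow: 7

Flow assignment:
  0 → 1: 7/18
  1 → 4: 7/20
  4 → 5: 6/10
  4 → 9: 1/12
  5 → 6: 6/13
  6 → 7: 6/13
  7 → 8: 6/19
  8 → 9: 6/12
  9 → 10: 7/9
  10 → 11: 7/7
  11 → 12: 1/16
  11 → 13: 6/6
  12 → 13: 1/6
  13 → 14: 7/19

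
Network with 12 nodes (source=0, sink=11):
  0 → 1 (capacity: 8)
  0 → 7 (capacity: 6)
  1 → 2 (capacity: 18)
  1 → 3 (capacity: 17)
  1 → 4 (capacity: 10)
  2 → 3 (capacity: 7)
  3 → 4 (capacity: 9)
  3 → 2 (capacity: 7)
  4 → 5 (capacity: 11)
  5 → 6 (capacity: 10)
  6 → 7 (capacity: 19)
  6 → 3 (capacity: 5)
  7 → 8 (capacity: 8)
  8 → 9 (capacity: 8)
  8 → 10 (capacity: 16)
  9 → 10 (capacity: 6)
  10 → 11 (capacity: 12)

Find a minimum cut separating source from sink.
Min cut value = 8, edges: (7,8)

Min cut value: 8
Partition: S = [0, 1, 2, 3, 4, 5, 6, 7], T = [8, 9, 10, 11]
Cut edges: (7,8)

By max-flow min-cut theorem, max flow = min cut = 8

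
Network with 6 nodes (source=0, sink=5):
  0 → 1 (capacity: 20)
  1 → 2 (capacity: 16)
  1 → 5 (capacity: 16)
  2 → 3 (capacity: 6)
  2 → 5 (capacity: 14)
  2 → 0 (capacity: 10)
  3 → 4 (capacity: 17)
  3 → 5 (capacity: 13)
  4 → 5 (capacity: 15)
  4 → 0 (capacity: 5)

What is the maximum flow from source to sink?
Maximum flow = 20

Max flow: 20

Flow assignment:
  0 → 1: 20/20
  1 → 2: 4/16
  1 → 5: 16/16
  2 → 5: 4/14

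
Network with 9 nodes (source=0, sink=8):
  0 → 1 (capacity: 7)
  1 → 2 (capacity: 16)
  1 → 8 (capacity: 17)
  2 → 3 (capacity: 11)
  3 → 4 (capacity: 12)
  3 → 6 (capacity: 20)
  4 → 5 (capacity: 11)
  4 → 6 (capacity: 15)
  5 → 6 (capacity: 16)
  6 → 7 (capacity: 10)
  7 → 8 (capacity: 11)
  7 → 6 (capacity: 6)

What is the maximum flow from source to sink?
Maximum flow = 7

Max flow: 7

Flow assignment:
  0 → 1: 7/7
  1 → 8: 7/17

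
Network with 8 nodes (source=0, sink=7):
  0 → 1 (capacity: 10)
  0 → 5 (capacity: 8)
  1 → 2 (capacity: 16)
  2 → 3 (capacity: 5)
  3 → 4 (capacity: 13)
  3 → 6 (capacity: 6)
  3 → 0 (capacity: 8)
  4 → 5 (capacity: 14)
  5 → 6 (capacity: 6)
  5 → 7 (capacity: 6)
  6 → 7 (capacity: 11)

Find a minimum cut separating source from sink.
Min cut value = 13, edges: (0,5), (2,3)

Min cut value: 13
Partition: S = [0, 1, 2], T = [3, 4, 5, 6, 7]
Cut edges: (0,5), (2,3)

By max-flow min-cut theorem, max flow = min cut = 13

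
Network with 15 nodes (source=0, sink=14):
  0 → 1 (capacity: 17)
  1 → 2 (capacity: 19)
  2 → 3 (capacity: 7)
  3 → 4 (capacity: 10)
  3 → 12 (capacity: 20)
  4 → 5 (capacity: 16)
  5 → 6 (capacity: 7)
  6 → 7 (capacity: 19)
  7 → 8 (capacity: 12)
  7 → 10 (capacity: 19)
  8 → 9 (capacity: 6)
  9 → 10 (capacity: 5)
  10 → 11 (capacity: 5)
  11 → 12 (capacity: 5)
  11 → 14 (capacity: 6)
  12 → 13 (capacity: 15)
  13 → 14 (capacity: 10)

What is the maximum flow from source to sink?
Maximum flow = 7

Max flow: 7

Flow assignment:
  0 → 1: 7/17
  1 → 2: 7/19
  2 → 3: 7/7
  3 → 12: 7/20
  12 → 13: 7/15
  13 → 14: 7/10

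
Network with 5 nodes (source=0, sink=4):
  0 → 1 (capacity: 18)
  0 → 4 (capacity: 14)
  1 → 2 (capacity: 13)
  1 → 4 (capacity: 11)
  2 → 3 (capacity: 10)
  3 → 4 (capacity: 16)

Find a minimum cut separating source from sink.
Min cut value = 32, edges: (0,1), (0,4)

Min cut value: 32
Partition: S = [0], T = [1, 2, 3, 4]
Cut edges: (0,1), (0,4)

By max-flow min-cut theorem, max flow = min cut = 32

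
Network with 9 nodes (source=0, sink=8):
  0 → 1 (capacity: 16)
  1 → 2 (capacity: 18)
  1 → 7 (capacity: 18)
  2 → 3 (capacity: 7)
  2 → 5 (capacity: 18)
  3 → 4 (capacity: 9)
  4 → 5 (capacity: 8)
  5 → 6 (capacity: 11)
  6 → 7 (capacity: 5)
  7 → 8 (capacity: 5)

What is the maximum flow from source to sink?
Maximum flow = 5

Max flow: 5

Flow assignment:
  0 → 1: 5/16
  1 → 7: 5/18
  7 → 8: 5/5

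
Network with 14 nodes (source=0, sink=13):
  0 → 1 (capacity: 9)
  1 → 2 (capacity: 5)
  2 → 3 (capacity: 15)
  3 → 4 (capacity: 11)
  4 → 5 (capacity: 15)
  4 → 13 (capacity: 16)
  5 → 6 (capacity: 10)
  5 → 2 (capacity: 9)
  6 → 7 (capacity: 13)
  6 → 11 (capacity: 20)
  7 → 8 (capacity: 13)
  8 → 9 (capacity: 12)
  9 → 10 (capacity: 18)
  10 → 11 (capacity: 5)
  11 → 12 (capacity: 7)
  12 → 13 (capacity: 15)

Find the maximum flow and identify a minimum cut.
Max flow = 5, Min cut edges: (1,2)

Maximum flow: 5
Minimum cut: (1,2)
Partition: S = [0, 1], T = [2, 3, 4, 5, 6, 7, 8, 9, 10, 11, 12, 13]

Max-flow min-cut theorem verified: both equal 5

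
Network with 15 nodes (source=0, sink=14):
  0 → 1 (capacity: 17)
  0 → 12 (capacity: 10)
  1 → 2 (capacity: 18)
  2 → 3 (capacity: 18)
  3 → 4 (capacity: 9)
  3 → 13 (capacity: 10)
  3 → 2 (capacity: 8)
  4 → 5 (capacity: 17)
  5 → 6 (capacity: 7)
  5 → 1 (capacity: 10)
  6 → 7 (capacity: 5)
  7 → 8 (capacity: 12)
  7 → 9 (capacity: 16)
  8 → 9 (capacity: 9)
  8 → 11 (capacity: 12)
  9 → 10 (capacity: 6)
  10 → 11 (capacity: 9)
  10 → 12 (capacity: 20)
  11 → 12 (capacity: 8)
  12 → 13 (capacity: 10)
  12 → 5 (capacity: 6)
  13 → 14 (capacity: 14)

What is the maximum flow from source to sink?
Maximum flow = 14

Max flow: 14

Flow assignment:
  0 → 1: 14/17
  1 → 2: 17/18
  2 → 3: 17/18
  3 → 4: 7/9
  3 → 13: 10/10
  4 → 5: 7/17
  5 → 6: 4/7
  5 → 1: 3/10
  6 → 7: 4/5
  7 → 8: 4/12
  8 → 11: 4/12
  11 → 12: 4/8
  12 → 13: 4/10
  13 → 14: 14/14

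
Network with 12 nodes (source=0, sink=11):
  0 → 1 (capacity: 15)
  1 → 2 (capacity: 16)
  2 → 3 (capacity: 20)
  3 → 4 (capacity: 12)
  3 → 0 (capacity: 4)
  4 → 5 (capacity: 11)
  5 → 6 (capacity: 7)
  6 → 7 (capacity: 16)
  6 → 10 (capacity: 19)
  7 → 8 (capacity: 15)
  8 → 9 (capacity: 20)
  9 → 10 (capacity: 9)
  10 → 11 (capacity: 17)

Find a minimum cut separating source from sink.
Min cut value = 7, edges: (5,6)

Min cut value: 7
Partition: S = [0, 1, 2, 3, 4, 5], T = [6, 7, 8, 9, 10, 11]
Cut edges: (5,6)

By max-flow min-cut theorem, max flow = min cut = 7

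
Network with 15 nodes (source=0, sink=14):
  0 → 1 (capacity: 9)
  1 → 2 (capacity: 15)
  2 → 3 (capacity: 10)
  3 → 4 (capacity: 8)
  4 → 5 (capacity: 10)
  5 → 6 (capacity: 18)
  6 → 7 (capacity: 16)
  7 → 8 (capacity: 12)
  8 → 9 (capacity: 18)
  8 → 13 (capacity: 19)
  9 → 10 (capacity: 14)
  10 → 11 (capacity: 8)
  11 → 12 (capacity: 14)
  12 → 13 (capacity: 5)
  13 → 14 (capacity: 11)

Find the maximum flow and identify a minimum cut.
Max flow = 8, Min cut edges: (3,4)

Maximum flow: 8
Minimum cut: (3,4)
Partition: S = [0, 1, 2, 3], T = [4, 5, 6, 7, 8, 9, 10, 11, 12, 13, 14]

Max-flow min-cut theorem verified: both equal 8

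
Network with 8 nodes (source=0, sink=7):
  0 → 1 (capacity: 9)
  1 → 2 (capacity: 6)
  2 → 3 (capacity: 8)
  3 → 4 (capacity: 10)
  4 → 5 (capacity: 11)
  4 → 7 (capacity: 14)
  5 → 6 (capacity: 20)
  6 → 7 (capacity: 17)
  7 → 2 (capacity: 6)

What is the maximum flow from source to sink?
Maximum flow = 6

Max flow: 6

Flow assignment:
  0 → 1: 6/9
  1 → 2: 6/6
  2 → 3: 6/8
  3 → 4: 6/10
  4 → 7: 6/14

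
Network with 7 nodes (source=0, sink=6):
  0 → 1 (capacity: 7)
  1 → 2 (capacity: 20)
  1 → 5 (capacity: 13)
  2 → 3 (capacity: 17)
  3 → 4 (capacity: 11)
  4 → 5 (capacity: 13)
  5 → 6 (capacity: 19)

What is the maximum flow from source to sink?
Maximum flow = 7

Max flow: 7

Flow assignment:
  0 → 1: 7/7
  1 → 5: 7/13
  5 → 6: 7/19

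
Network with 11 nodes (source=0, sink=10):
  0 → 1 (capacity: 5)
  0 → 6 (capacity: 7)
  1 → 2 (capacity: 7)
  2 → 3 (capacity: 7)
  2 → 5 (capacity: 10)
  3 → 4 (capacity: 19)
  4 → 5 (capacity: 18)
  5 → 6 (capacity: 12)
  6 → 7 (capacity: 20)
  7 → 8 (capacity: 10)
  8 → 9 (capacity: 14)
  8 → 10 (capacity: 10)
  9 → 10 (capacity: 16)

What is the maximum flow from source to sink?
Maximum flow = 10

Max flow: 10

Flow assignment:
  0 → 1: 5/5
  0 → 6: 5/7
  1 → 2: 5/7
  2 → 5: 5/10
  5 → 6: 5/12
  6 → 7: 10/20
  7 → 8: 10/10
  8 → 10: 10/10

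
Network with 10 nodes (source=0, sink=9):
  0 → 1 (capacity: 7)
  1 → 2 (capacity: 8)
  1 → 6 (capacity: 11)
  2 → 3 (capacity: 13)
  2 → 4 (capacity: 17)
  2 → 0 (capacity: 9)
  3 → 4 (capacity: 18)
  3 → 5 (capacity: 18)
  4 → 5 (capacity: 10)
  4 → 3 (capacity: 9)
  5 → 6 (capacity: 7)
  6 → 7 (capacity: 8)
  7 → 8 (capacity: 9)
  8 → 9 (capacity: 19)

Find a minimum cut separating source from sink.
Min cut value = 7, edges: (0,1)

Min cut value: 7
Partition: S = [0], T = [1, 2, 3, 4, 5, 6, 7, 8, 9]
Cut edges: (0,1)

By max-flow min-cut theorem, max flow = min cut = 7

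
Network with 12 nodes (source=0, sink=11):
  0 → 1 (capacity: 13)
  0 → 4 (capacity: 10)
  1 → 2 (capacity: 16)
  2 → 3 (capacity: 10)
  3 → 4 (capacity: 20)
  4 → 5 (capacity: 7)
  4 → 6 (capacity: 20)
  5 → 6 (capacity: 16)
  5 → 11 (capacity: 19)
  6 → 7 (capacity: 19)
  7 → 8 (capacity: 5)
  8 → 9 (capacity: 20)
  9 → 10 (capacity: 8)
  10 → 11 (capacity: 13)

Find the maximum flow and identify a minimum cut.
Max flow = 12, Min cut edges: (4,5), (7,8)

Maximum flow: 12
Minimum cut: (4,5), (7,8)
Partition: S = [0, 1, 2, 3, 4, 6, 7], T = [5, 8, 9, 10, 11]

Max-flow min-cut theorem verified: both equal 12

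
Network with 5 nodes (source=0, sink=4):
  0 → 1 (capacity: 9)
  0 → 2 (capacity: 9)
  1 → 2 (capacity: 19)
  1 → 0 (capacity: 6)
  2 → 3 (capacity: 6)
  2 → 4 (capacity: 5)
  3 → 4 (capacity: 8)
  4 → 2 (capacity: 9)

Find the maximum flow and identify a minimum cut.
Max flow = 11, Min cut edges: (2,3), (2,4)

Maximum flow: 11
Minimum cut: (2,3), (2,4)
Partition: S = [0, 1, 2], T = [3, 4]

Max-flow min-cut theorem verified: both equal 11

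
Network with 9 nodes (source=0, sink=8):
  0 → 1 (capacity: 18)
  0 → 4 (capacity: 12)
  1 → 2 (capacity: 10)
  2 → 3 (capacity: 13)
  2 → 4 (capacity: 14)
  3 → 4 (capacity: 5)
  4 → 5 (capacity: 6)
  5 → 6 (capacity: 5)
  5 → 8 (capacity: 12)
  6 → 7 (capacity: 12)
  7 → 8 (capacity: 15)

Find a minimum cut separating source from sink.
Min cut value = 6, edges: (4,5)

Min cut value: 6
Partition: S = [0, 1, 2, 3, 4], T = [5, 6, 7, 8]
Cut edges: (4,5)

By max-flow min-cut theorem, max flow = min cut = 6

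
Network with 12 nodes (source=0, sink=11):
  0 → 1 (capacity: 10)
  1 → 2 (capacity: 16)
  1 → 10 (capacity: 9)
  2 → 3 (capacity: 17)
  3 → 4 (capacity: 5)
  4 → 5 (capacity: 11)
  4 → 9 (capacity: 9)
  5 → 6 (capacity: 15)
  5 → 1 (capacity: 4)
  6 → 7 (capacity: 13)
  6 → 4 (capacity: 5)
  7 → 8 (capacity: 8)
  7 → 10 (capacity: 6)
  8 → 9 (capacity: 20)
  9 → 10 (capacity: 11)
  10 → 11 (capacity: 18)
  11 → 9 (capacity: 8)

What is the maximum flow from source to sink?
Maximum flow = 10

Max flow: 10

Flow assignment:
  0 → 1: 10/10
  1 → 2: 1/16
  1 → 10: 9/9
  2 → 3: 1/17
  3 → 4: 1/5
  4 → 9: 1/9
  9 → 10: 1/11
  10 → 11: 10/18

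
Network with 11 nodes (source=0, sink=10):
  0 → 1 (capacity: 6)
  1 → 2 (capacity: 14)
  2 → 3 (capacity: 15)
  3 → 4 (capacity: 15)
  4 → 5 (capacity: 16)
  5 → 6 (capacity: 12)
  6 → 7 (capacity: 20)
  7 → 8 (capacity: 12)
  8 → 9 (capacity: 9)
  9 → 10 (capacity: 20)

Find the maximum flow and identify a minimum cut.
Max flow = 6, Min cut edges: (0,1)

Maximum flow: 6
Minimum cut: (0,1)
Partition: S = [0], T = [1, 2, 3, 4, 5, 6, 7, 8, 9, 10]

Max-flow min-cut theorem verified: both equal 6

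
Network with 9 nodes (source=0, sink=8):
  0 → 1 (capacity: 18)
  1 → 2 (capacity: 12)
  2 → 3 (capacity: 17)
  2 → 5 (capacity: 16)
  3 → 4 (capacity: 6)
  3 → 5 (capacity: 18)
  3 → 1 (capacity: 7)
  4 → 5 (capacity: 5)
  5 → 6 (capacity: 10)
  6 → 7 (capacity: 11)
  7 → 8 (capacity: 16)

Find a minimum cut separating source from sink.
Min cut value = 10, edges: (5,6)

Min cut value: 10
Partition: S = [0, 1, 2, 3, 4, 5], T = [6, 7, 8]
Cut edges: (5,6)

By max-flow min-cut theorem, max flow = min cut = 10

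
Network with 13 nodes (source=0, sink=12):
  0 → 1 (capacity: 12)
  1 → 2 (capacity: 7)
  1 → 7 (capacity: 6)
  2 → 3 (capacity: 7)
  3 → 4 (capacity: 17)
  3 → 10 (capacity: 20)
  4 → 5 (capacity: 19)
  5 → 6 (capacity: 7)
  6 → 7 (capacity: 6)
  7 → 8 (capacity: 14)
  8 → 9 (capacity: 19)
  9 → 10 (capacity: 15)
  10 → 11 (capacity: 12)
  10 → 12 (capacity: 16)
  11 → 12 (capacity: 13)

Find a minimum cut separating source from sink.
Min cut value = 12, edges: (0,1)

Min cut value: 12
Partition: S = [0], T = [1, 2, 3, 4, 5, 6, 7, 8, 9, 10, 11, 12]
Cut edges: (0,1)

By max-flow min-cut theorem, max flow = min cut = 12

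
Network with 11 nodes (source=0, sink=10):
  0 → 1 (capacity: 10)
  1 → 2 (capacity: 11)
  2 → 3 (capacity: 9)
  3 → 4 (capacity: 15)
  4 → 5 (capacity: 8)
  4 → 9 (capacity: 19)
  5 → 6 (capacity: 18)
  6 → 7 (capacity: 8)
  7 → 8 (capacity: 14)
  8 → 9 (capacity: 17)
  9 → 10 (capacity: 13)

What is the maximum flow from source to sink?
Maximum flow = 9

Max flow: 9

Flow assignment:
  0 → 1: 9/10
  1 → 2: 9/11
  2 → 3: 9/9
  3 → 4: 9/15
  4 → 9: 9/19
  9 → 10: 9/13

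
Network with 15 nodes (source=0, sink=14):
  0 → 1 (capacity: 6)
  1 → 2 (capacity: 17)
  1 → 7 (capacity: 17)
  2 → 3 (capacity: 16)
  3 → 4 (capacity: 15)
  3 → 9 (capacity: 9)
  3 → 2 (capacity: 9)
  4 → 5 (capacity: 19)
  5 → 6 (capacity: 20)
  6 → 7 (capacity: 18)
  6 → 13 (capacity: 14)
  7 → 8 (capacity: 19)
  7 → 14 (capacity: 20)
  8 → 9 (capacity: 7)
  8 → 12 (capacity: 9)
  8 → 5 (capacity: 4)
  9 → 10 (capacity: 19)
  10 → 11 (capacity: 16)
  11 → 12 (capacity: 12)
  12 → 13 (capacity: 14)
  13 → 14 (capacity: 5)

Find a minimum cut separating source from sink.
Min cut value = 6, edges: (0,1)

Min cut value: 6
Partition: S = [0], T = [1, 2, 3, 4, 5, 6, 7, 8, 9, 10, 11, 12, 13, 14]
Cut edges: (0,1)

By max-flow min-cut theorem, max flow = min cut = 6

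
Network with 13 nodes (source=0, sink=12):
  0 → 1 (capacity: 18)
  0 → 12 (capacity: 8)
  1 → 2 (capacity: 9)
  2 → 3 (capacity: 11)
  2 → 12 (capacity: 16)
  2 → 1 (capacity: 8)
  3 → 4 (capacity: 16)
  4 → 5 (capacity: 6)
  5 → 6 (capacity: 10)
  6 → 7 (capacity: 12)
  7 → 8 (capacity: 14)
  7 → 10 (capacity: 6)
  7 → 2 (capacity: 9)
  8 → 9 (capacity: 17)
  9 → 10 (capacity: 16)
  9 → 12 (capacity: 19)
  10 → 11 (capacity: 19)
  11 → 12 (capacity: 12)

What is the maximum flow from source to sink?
Maximum flow = 17

Max flow: 17

Flow assignment:
  0 → 1: 9/18
  0 → 12: 8/8
  1 → 2: 9/9
  2 → 12: 9/16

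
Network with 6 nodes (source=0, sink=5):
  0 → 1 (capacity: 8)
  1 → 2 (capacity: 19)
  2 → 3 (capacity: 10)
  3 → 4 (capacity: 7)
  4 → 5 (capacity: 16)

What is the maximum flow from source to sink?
Maximum flow = 7

Max flow: 7

Flow assignment:
  0 → 1: 7/8
  1 → 2: 7/19
  2 → 3: 7/10
  3 → 4: 7/7
  4 → 5: 7/16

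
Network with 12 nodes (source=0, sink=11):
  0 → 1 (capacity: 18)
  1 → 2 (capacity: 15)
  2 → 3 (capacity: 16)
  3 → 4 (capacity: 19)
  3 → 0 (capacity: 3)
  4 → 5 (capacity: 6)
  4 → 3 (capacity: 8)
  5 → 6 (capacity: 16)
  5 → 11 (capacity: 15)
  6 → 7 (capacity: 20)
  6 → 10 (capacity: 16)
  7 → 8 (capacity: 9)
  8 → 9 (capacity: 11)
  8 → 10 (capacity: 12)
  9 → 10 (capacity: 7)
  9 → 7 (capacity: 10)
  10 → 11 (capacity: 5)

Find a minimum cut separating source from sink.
Min cut value = 6, edges: (4,5)

Min cut value: 6
Partition: S = [0, 1, 2, 3, 4], T = [5, 6, 7, 8, 9, 10, 11]
Cut edges: (4,5)

By max-flow min-cut theorem, max flow = min cut = 6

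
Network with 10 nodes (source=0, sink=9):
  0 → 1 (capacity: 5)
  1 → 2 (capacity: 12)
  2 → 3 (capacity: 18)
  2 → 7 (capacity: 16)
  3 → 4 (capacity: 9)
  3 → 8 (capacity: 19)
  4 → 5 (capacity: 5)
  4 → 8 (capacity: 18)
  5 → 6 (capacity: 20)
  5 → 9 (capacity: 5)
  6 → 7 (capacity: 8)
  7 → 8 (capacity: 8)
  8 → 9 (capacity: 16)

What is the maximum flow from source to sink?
Maximum flow = 5

Max flow: 5

Flow assignment:
  0 → 1: 5/5
  1 → 2: 5/12
  2 → 3: 5/18
  3 → 8: 5/19
  8 → 9: 5/16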